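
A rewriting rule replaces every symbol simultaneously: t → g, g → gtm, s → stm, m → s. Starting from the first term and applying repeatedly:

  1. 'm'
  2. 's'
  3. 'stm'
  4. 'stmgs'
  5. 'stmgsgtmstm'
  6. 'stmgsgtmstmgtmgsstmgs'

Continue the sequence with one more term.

Replace each of the 21 characters of stmgsgtmstmgtmgsstmgs in place — stm g s gtm stm gtm g s stm g s gtm g s gtm stm stm g s gtm stm — and concatenate.

stmgsgtmstmgtmgsstmgsgtmgsgtmstmstmgsgtmstm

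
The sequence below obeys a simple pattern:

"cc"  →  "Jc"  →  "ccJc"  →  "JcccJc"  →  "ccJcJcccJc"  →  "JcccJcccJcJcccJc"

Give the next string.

This is a Fibonacci-style word recurrence s(k) = s(k−2)·s(k−1): e.g. cc·Jc = ccJc.
Continuing: ccJcJcccJc · JcccJcccJcJcccJc gives term 7.

ccJcJcccJcJcccJcccJcJcccJc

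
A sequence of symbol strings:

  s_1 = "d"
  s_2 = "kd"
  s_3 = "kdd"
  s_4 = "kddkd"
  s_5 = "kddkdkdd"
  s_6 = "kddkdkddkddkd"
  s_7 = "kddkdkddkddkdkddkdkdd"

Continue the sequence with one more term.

This is a Fibonacci-style word recurrence s(k) = s(k−1)·s(k−2): e.g. kd·d = kdd.
So term 8 is kddkdkddkddkdkddkdkdd·kddkdkddkddkd.

kddkdkddkddkdkddkdkddkddkdkddkddkd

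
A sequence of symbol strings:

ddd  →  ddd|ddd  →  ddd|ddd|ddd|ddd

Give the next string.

s(k+1) = s(k)·|·s(k) — each term doubles the last with '|' between the halves.
Doubling ddd|ddd|ddd|ddd with '|' between the halves:

ddd|ddd|ddd|ddd|ddd|ddd|ddd|ddd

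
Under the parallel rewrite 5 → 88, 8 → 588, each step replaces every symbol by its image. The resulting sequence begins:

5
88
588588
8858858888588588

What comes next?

58858888588588885885885885888858858888588588

Applying the rule to each of the 16 symbols of 8858858888588588 gives the pieces 588 588 88 588 588 88 588 588 588 588 88 588 588 88 588 588, which concatenate to the answer.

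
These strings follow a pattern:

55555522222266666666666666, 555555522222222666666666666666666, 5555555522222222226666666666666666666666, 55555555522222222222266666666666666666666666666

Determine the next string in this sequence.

555555555522222222222222666666666666666666666666666666

Reading off run lengths: 5 runs 6, 7, 8, 9; 2 runs 6, 8, 10, 12; 6 runs 14, 18, 22, 26 — each is linear in n, where the shown terms are n = 3, 4, 5, 6.
Setting n = 7 gives 10, 14, 30 characters in each block.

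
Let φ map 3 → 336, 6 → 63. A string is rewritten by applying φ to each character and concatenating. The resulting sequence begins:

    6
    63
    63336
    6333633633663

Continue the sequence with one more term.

Rewriting the 13 symbols of 6333633633663 one by one yields 63 336 336 336 63 336 336 63 336 336 63 63 336; concatenated:

6333633633663336336633363366363336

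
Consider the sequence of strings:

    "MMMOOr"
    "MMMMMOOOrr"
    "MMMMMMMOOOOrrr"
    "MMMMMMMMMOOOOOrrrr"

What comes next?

The n-th term is 2n-1 M's then n O's then n-1 r's, where the shown terms are n = 2, 3, 4, 5.
Setting n = 6 gives 11, 6, 5 characters in each block.

MMMMMMMMMMMOOOOOOrrrrr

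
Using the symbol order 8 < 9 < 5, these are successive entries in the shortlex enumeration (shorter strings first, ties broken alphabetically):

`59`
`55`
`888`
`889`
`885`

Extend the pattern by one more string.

The successor of 885 increments the rightmost position that isn't already 5 and resets every position after it to 8.

898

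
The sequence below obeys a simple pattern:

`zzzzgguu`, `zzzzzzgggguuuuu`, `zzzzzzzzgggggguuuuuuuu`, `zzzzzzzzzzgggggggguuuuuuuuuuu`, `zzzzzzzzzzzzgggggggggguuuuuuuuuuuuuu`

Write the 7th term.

Each string has the form z^{2n+2} g^{2n} u^{3n-1} (n = 1, 2, …).
At n = 7 the blocks have lengths 16, 14, 20.

zzzzzzzzzzzzzzzzgggggggggggggguuuuuuuuuuuuuuuuuuuu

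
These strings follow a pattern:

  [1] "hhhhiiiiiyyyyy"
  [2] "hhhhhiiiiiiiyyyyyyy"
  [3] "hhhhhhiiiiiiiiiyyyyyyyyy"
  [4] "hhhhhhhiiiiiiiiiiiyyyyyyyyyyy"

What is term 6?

hhhhhhhhhiiiiiiiiiiiiiiiyyyyyyyyyyyyyyy

Each string has the form h^{n+3} i^{2n+3} y^{2n+3} (n = 1, 2, …).
At n = 6 the blocks have lengths 9, 15, 15.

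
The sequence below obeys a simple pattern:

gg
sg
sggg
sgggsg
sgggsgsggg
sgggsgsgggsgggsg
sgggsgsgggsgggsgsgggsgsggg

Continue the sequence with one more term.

sgggsgsgggsgggsgsgggsgsgggsgggsgsgggsgggsg

From term 3 onward, concatenate the last term with the second-to-last: sg·gg = sggg, sggg·sg = sgggsg, …
The next term joins sgggsgsgggsgggsgsgggsgsggg and sgggsgsgggsgggsg.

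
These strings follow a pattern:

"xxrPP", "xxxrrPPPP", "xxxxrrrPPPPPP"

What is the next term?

Term n consists of n+1 x's, followed by n r's, followed by 2n P's (n = 1, 2, …).
At n = 4 the blocks have lengths 5, 4, 8.

xxxxxrrrrPPPPPPPP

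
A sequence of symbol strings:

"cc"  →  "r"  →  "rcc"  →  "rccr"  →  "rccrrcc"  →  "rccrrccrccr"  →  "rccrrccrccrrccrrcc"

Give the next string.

rccrrccrccrrccrrccrccrrccrccr

From term 3 onward, concatenate the last term with the second-to-last: r·cc = rcc, rcc·r = rccr, …
So term 8 is rccrrccrccrrccrrcc·rccrrccrccr.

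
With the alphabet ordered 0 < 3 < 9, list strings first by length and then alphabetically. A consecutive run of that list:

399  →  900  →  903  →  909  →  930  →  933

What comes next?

939

Find the rightmost character of 933 below 9, bump it to the next letter, and reset everything to its right to 0.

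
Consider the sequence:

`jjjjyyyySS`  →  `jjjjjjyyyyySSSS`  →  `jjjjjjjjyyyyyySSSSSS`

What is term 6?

The n-th term is 2n+2 j's then n+3 y's then 2n S's (n = 1, 2, …).
For term 6, n = 6, so the run lengths are 14, 9, 12.

jjjjjjjjjjjjjjyyyyyyyyySSSSSSSSSSSS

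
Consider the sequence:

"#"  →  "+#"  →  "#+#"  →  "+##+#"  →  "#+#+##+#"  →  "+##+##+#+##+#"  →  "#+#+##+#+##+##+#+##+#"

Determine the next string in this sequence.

Each term (from the third on) is the two preceding terms concatenated in order: term 3 = #·+# = #+#.
Continuing: +##+##+#+##+# · #+#+##+#+##+##+#+##+# gives term 8.

+##+##+#+##+##+#+##+#+##+##+#+##+#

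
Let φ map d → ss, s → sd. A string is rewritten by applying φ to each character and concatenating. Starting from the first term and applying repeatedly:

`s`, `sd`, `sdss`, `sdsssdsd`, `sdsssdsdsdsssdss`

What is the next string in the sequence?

Applying the rule to each of the 16 symbols of sdsssdsdsdsssdss gives the pieces sd ss sd sd sd ss sd ss sd ss sd sd sd ss sd sd, which concatenate to the answer.

sdsssdsdsdsssdsssdsssdsdsdsssdsd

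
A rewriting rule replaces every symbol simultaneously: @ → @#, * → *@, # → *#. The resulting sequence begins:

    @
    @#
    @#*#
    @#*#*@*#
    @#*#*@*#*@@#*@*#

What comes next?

@#*#*@*#*@@#*@*#*@@#@#*#*@@#*@*#

φ(@#*#*@*#*@@#*@*#) expands symbol-by-symbol to @# *# *@ *# *@ @# *@ *# *@ @# @# *# *@ @# *@ *#; joining the 16 pieces gives the next term.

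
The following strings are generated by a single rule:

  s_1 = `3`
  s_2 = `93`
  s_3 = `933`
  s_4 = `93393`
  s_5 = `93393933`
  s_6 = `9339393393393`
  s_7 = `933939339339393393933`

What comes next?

From term 3 onward, concatenate the last term with the second-to-last: 93·3 = 933, 933·93 = 93393, …
Continuing: 933939339339393393933 · 9339393393393 gives term 8.

9339393393393933939339339393393393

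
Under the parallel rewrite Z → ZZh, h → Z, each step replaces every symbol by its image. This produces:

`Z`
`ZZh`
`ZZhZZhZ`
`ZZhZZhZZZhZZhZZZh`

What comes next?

ZZhZZhZZZhZZhZZZhZZhZZhZZZhZZhZZZhZZhZZhZ

φ(ZZhZZhZZZhZZhZZZh) expands symbol-by-symbol to ZZh ZZh Z ZZh ZZh Z ZZh ZZh ZZh Z ZZh ZZh Z ZZh ZZh ZZh Z; joining the 17 pieces gives the next term.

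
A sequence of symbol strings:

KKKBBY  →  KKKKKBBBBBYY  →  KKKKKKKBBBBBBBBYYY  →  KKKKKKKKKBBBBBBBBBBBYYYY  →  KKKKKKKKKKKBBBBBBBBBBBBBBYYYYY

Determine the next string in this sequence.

KKKKKKKKKKKKKBBBBBBBBBBBBBBBBBYYYYYY

Each string has the form K^{2n+1} B^{3n-1} Y^{n} (n = 1, 2, …).
For the next term, n = 6, so the run lengths are 13, 17, 6.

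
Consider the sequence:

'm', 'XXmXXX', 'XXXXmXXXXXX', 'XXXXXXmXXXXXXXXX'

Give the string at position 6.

Every step adds XX to the front and XXX to the end of the previous string.
From XXXXXXmXXXXXXXXX, 2 further steps: XXXXXXmXXXXXXXXX → XXXXXXXXmXXXXXXXXXXXX → (answer).

XXXXXXXXXXmXXXXXXXXXXXXXXX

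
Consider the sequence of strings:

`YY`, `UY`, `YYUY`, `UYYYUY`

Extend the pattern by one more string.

Each term (from the third on) is the two preceding terms concatenated in order: term 3 = YY·UY = YYUY.
So term 5 is YYUY·UYYYUY.

YYUYUYYYUY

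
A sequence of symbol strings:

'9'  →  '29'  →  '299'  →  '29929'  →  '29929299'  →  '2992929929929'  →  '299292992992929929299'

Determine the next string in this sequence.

2992929929929299292992992929929929

This is a Fibonacci-style word recurrence s(k) = s(k−1)·s(k−2): e.g. 29·9 = 299.
So term 8 is 299292992992929929299·2992929929929.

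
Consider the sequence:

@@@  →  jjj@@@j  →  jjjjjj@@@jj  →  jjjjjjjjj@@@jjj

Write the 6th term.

jjjjjjjjjjjjjjj@@@jjjjj

s(k+1) = jjj·s(k)·j, so each term gains jjj as a prefix and j as a suffix.
From jjjjjjjjj@@@jjj, 2 further steps: jjjjjjjjj@@@jjj → jjjjjjjjjjjj@@@jjjj → (answer).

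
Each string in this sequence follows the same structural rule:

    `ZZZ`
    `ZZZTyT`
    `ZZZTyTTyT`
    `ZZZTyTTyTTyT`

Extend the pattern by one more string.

The strings grow by a fixed suffix TyT each time.
So the next term is ZZZTyTTyTTyT·TyT.

ZZZTyTTyTTyTTyT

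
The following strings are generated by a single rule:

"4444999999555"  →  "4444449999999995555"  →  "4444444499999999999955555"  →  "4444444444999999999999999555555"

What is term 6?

4444444444444499999999999999999999955555555

The n-th term is 2n 4's then 3n 9's then n+1 5's, where the shown terms are n = 2, 3, 4, 5.
Setting n = 7 gives 14, 21, 8 characters in each block.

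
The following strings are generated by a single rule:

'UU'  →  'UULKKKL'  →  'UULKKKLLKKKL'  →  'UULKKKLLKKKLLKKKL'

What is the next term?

The strings grow by a fixed suffix LKKKL each time.
Applying this once more to UULKKKLLKKKLLKKKL:

UULKKKLLKKKLLKKKLLKKKL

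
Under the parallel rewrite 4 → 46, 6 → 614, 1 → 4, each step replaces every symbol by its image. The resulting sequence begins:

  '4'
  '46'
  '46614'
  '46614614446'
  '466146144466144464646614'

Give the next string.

φ(466146144466144464646614) expands symbol-by-symbol to 46 614 614 4 46 614 4 46 46 46 614 614 4 46 46 46 614 46 614 46 614 614 4 46; joining the 24 pieces gives the next term.

46614614446614446464661461444646466144661446614614446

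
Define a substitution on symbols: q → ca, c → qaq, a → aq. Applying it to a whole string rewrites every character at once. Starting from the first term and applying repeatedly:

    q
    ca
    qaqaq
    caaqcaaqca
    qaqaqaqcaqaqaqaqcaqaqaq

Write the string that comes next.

Rewriting the 23 symbols of qaqaqaqcaqaqaqaqcaqaqaq one by one yields ca aq ca aq ca aq ca qaq aq ca aq ca aq ca aq ca qaq aq ca aq ca aq ca; concatenated:

caaqcaaqcaaqcaqaqaqcaaqcaaqcaaqcaqaqaqcaaqcaaqca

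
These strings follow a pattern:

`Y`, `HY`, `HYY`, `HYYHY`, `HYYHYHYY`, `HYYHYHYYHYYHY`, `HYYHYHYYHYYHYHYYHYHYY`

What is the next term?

From term 3 onward, concatenate the last term with the second-to-last: HY·Y = HYY, HYY·HY = HYYHY, …
The next term joins HYYHYHYYHYYHYHYYHYHYY and HYYHYHYYHYYHY.

HYYHYHYYHYYHYHYYHYHYYHYYHYHYYHYYHY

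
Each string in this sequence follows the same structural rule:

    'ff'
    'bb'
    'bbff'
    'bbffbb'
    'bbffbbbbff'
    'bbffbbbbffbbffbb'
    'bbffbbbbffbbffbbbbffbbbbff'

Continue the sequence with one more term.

bbffbbbbffbbffbbbbffbbbbffbbffbbbbffbbffbb

This is a Fibonacci-style word recurrence s(k) = s(k−1)·s(k−2): e.g. bb·ff = bbff.
Continuing: bbffbbbbffbbffbbbbffbbbbff · bbffbbbbffbbffbb gives term 8.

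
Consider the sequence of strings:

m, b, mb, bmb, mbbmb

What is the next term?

bmbmbbmb

From term 3 onward, concatenate the second-to-last term with the last: m·b = mb, b·mb = bmb, …
The next term joins bmb and mbbmb.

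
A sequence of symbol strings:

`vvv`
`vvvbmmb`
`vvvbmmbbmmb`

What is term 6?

vvvbmmbbmmbbmmbbmmbbmmb

Every step adds bmmb to the end: s(k+1) = s(k)·bmmb.
From vvvbmmbbmmb, 3 further steps: vvvbmmbbmmb → vvvbmmbbmmbbmmb → vvvbmmbbmmbbmmbbmmb → (answer).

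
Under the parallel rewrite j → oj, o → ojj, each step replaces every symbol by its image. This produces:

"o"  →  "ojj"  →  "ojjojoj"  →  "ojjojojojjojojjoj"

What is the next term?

ojjojojojjojojjojojjojojojjojojjojojojjoj

Applying the rule to each of the 17 symbols of ojjojojojjojojjoj gives the pieces ojj oj oj ojj oj ojj oj ojj oj oj ojj oj ojj oj oj ojj oj, which concatenate to the answer.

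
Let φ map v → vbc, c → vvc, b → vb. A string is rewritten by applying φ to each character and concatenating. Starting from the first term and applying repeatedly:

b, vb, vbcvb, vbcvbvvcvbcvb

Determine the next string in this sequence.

φ(vbcvbvvcvbcvb) expands symbol-by-symbol to vbc vb vvc vbc vb vbc vbc vvc vbc vb vvc vbc vb; joining the 13 pieces gives the next term.

vbcvbvvcvbcvbvbcvbcvvcvbcvbvvcvbcvb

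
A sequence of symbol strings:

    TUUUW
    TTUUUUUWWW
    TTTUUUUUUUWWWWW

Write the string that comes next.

TTTTUUUUUUUUUWWWWWWW

Term n consists of n T's, followed by 2n+1 U's, followed by 2n-1 W's (n = 1, 2, …).
For the next term, n = 4, so the run lengths are 4, 9, 7.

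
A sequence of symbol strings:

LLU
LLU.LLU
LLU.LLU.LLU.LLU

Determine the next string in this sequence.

Each string is two copies of the previous one joined by '.'.
So the next term is two copies of LLU.LLU.LLU.LLU with '.' between the halves.

LLU.LLU.LLU.LLU.LLU.LLU.LLU.LLU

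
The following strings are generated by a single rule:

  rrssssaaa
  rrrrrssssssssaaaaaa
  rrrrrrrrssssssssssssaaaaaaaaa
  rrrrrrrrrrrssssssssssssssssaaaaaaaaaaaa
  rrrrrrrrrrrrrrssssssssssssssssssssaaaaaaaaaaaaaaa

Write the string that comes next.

Term n consists of 3n-1 r's, followed by 4n s's, followed by 3n a's (n = 1, 2, …).
Setting n = 6 gives 17, 24, 18 characters in each block.

rrrrrrrrrrrrrrrrrssssssssssssssssssssssssaaaaaaaaaaaaaaaaaa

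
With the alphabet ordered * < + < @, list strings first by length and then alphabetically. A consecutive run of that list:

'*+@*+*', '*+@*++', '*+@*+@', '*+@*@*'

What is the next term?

Find the rightmost character of *+@*@* below @, bump it to the next letter, and reset everything to its right to *.

*+@*@+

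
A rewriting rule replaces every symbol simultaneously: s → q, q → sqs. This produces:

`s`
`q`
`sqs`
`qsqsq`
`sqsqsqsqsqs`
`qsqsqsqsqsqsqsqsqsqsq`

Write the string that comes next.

Rewriting the 21 symbols of qsqsqsqsqsqsqsqsqsqsq one by one yields sqs q sqs q sqs q sqs q sqs q sqs q sqs q sqs q sqs q sqs q sqs; concatenated:

sqsqsqsqsqsqsqsqsqsqsqsqsqsqsqsqsqsqsqsqsqs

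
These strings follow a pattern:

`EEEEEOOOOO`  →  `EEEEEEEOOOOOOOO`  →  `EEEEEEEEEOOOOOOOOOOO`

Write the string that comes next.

The n-th term is 2n+1 E's then 3n-1 O's, where the shown terms are n = 2, 3, 4.
For the next term, n = 5, so the run lengths are 11, 14.

EEEEEEEEEEEOOOOOOOOOOOOOO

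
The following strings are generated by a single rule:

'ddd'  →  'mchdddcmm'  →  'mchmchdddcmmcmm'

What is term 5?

Every step adds mch to the front and cmm to the end of the previous string.
From mchmchdddcmmcmm, 2 further steps: mchmchdddcmmcmm → mchmchmchdddcmmcmmcmm → (answer).

mchmchmchmchdddcmmcmmcmmcmm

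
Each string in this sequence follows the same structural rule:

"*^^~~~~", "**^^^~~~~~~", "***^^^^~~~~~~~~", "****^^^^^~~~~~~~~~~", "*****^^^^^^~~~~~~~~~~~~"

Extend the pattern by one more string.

The n-th term is n-1 *'s then n ^'s then 2n ~'s, where the shown terms are n = 2, 3, 4, 5, 6.
Setting n = 7 gives 6, 7, 14 characters in each block.

******^^^^^^^~~~~~~~~~~~~~~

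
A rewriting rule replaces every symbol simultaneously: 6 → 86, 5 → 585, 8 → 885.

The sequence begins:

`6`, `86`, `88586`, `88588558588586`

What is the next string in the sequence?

Rewriting the 14 symbols of 88588558588586 one by one yields 885 885 585 885 885 585 585 885 585 885 885 585 885 86; concatenated:

88588558588588558558588558588588558588586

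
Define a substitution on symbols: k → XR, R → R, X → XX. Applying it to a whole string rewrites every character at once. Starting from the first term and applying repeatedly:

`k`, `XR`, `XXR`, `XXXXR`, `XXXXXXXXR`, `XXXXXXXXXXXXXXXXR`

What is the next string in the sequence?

Applying the rule to each of the 17 symbols of XXXXXXXXXXXXXXXXR gives the pieces XX XX XX XX XX XX XX XX XX XX XX XX XX XX XX XX R, which concatenate to the answer.

XXXXXXXXXXXXXXXXXXXXXXXXXXXXXXXXR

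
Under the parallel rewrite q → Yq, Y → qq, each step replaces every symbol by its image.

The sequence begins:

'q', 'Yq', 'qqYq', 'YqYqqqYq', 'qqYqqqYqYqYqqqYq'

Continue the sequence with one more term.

YqYqqqYqYqYqqqYqqqYqqqYqYqYqqqYq

Replace each of the 16 characters of qqYqqqYqYqYqqqYq in place — Yq Yq qq Yq Yq Yq qq Yq qq Yq qq Yq Yq Yq qq Yq — and concatenate.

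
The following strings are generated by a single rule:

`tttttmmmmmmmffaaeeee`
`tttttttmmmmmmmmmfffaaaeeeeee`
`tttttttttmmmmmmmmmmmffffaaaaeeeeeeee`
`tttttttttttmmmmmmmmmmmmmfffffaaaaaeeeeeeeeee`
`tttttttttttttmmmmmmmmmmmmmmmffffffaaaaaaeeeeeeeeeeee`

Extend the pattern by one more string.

tttttttttttttttmmmmmmmmmmmmmmmmmfffffffaaaaaaaeeeeeeeeeeeeee

The n-th term is 2n+1 t's then 2n+3 m's then n f's then n a's then 2n e's, where the shown terms are n = 2, 3, 4, 5, 6.
Setting n = 7 gives 15, 17, 7, 7, 14 characters in each block.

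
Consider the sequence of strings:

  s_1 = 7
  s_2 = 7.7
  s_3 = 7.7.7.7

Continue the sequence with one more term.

7.7.7.7.7.7.7.7

Every step duplicates the string with '.' between the halves.
One more doubling of 7.7.7.7 gives the answer.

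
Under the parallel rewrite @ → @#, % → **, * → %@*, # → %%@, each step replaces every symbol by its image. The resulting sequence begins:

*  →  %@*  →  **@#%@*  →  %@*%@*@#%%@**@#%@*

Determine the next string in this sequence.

Replace each of the 18 characters of %@*%@*@#%%@**@#%@* in place — ** @# %@* ** @# %@* @# %%@ ** ** @# %@* %@* @# %%@ ** @# %@* — and concatenate.

**@#%@***@#%@*@#%%@****@#%@*%@*@#%%@**@#%@*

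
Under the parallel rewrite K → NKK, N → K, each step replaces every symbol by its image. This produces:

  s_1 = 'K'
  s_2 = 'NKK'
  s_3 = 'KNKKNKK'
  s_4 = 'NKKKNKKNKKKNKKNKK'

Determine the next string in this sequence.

KNKKNKKNKKKNKKNKKKNKKNKKNKKKNKKNKKKNKKNKK

Applying the rule to each of the 17 symbols of NKKKNKKNKKKNKKNKK gives the pieces K NKK NKK NKK K NKK NKK K NKK NKK NKK K NKK NKK K NKK NKK, which concatenate to the answer.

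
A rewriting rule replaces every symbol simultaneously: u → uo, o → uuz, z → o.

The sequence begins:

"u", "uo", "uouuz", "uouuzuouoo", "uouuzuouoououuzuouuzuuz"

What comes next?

uouuzuouoououuzuouuzuuzuouuzuouoououuzuouoououoo

φ(uouuzuouoououuzuouuzuuz) expands symbol-by-symbol to uo uuz uo uo o uo uuz uo uuz uuz uo uuz uo uo o uo uuz uo uo o uo uo o; joining the 23 pieces gives the next term.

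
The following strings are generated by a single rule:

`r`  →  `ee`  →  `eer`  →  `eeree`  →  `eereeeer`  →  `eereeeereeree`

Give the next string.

Each term (from the third on) is the previous term followed by the one before it: term 3 = ee·r = eer.
The next term joins eereeeereeree and eereeeer.

eereeeereereeeereeeer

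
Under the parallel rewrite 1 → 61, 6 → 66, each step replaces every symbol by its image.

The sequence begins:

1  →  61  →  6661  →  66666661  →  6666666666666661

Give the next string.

Rewriting the 16 symbols of 6666666666666661 one by one yields 66 66 66 66 66 66 66 66 66 66 66 66 66 66 66 61; concatenated:

66666666666666666666666666666661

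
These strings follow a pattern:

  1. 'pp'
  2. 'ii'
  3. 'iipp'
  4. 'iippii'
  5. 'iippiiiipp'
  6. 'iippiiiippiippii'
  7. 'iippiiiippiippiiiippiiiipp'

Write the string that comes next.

From term 3 onward, concatenate the last term with the second-to-last: ii·pp = iipp, iipp·ii = iippii, …
So term 8 is iippiiiippiippiiiippiiiipp·iippiiiippiippii.

iippiiiippiippiiiippiiiippiippiiiippiippii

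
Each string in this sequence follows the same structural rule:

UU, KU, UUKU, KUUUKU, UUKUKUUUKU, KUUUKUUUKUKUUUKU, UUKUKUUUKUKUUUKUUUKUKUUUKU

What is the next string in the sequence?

KUUUKUUUKUKUUUKUUUKUKUUUKUKUUUKUUUKUKUUUKU

From term 3 onward, concatenate the second-to-last term with the last: UU·KU = UUKU, KU·UUKU = KUUUKU, …
Continuing: KUUUKUUUKUKUUUKU · UUKUKUUUKUKUUUKUUUKUKUUUKU gives term 8.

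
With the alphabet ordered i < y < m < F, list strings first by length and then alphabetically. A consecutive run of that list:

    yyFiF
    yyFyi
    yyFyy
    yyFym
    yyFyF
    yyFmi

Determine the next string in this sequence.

Find the rightmost character of yyFmi below F, bump it to the next letter, and reset everything to its right to i.

yyFmy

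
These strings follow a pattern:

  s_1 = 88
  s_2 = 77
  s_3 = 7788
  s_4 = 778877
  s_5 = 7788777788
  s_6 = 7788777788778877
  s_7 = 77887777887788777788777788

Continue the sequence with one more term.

778877778877887777887777887788777788778877

This is a Fibonacci-style word recurrence s(k) = s(k−1)·s(k−2): e.g. 77·88 = 7788.
The next term joins 77887777887788777788777788 and 7788777788778877.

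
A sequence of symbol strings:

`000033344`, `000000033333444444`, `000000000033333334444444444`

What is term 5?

The n-th term is 3n+1 0's then 2n+1 3's then 4n-2 4's (n = 1, 2, …).
Setting n = 5 gives 16, 11, 18 characters in each block.

000000000000000033333333333444444444444444444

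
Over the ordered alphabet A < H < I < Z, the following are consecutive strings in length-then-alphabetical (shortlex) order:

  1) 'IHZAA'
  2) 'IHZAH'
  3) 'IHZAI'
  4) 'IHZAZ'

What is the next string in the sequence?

Treat IHZAZ as a base-4 numeral over the given alphabet and add one, carrying through any trailing Z's.

IHZHA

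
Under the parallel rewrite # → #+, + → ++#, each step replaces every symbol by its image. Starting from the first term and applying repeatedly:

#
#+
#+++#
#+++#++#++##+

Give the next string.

#+++#++#++##+++#++##+++#++##+#+++#

φ(#+++#++#++##+) expands symbol-by-symbol to #+ ++# ++# ++# #+ ++# ++# #+ ++# ++# #+ #+ ++#; joining the 13 pieces gives the next term.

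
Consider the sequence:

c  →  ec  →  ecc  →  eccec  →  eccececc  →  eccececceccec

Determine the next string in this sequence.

eccececceccececcececc

This is a Fibonacci-style word recurrence s(k) = s(k−1)·s(k−2): e.g. ec·c = ecc.
So term 7 is eccececceccec·eccececc.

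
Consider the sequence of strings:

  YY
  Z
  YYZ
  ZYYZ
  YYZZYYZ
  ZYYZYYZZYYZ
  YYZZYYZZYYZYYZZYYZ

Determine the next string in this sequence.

From term 3 onward, concatenate the second-to-last term with the last: YY·Z = YYZ, Z·YYZ = ZYYZ, …
Continuing: ZYYZYYZZYYZ · YYZZYYZZYYZYYZZYYZ gives term 8.

ZYYZYYZZYYZYYZZYYZZYYZYYZZYYZ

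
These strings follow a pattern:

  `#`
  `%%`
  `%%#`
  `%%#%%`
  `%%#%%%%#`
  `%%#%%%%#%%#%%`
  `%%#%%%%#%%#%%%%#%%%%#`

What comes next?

%%#%%%%#%%#%%%%#%%%%#%%#%%%%#%%#%%

This is a Fibonacci-style word recurrence s(k) = s(k−1)·s(k−2): e.g. %%·# = %%#.
Continuing: %%#%%%%#%%#%%%%#%%%%# · %%#%%%%#%%#%% gives term 8.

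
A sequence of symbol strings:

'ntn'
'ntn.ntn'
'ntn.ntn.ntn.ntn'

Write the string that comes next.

Every step duplicates the string with '.' between the halves.
One more doubling of ntn.ntn.ntn.ntn gives the answer.

ntn.ntn.ntn.ntn.ntn.ntn.ntn.ntn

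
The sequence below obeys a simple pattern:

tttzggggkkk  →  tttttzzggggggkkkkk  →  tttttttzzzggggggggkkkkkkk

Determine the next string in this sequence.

Term n consists of 2n-1 t's, followed by n-1 z's, followed by 2n g's, followed by 2n-1 k's, where the shown terms are n = 2, 3, 4.
For the next term, n = 5, so the run lengths are 9, 4, 10, 9.

tttttttttzzzzggggggggggkkkkkkkkk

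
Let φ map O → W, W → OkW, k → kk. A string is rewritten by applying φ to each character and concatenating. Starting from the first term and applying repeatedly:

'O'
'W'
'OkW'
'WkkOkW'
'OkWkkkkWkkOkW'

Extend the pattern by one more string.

Replace each of the 13 characters of OkWkkkkWkkOkW in place — W kk OkW kk kk kk kk OkW kk kk W kk OkW — and concatenate.

WkkOkWkkkkkkkkOkWkkkkWkkOkW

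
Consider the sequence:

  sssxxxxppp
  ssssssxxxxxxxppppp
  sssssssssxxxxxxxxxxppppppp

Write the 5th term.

Each string has the form s^{3n} x^{3n+1} p^{2n+1} (n = 1, 2, …).
For term 5, n = 5, so the run lengths are 15, 16, 11.

sssssssssssssssxxxxxxxxxxxxxxxxppppppppppp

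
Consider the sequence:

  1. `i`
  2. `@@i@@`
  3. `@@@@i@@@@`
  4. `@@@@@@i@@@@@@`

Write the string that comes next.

s(k+1) = @@·s(k)·@@, so each term gains @@ as a prefix and @@ as a suffix.
One more step from @@@@@@i@@@@@@ gives the answer.

@@@@@@@@i@@@@@@@@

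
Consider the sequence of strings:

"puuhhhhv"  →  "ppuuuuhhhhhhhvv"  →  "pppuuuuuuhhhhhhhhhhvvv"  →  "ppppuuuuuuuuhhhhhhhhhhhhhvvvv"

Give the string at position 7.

pppppppuuuuuuuuuuuuuuhhhhhhhhhhhhhhhhhhhhhhvvvvvvv

Term n consists of n p's, followed by 2n u's, followed by 3n+1 h's, followed by n v's (n = 1, 2, …).
Setting n = 7 gives 7, 14, 22, 7 characters in each block.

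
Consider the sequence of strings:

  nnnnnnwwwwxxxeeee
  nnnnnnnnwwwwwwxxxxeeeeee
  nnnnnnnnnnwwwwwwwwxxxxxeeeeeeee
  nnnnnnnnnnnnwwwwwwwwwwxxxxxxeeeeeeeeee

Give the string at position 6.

nnnnnnnnnnnnnnnnwwwwwwwwwwwwwwxxxxxxxxeeeeeeeeeeeeee

Reading off run lengths: n runs 6, 8, 10, 12; w runs 4, 6, 8, 10; x runs 3, 4, 5, 6; e runs 4, 6, 8, 10 — each is linear in n, where the shown terms are n = 2, 3, 4, 5.
At n = 7 the blocks have lengths 16, 14, 8, 14.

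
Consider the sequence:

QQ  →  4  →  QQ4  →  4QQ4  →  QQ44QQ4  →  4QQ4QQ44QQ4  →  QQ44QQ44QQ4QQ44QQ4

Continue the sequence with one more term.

This is a Fibonacci-style word recurrence s(k) = s(k−2)·s(k−1): e.g. QQ·4 = QQ4.
So term 8 is 4QQ4QQ44QQ4·QQ44QQ44QQ4QQ44QQ4.

4QQ4QQ44QQ4QQ44QQ44QQ4QQ44QQ4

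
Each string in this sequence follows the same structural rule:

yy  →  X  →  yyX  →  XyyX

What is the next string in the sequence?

yyXXyyX

Each term (from the third on) is the two preceding terms concatenated in order: term 3 = yy·X = yyX.
So term 5 is yyX·XyyX.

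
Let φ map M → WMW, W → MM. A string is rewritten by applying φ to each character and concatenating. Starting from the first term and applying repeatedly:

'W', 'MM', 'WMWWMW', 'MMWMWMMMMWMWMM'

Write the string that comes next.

Rewriting the 14 symbols of MMWMWMMMMWMWMM one by one yields WMW WMW MM WMW MM WMW WMW WMW WMW MM WMW MM WMW WMW; concatenated:

WMWWMWMMWMWMMWMWWMWWMWWMWMMWMWMMWMWWMW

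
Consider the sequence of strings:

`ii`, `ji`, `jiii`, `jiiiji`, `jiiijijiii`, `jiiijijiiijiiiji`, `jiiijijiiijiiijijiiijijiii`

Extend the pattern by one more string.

From term 3 onward, concatenate the last term with the second-to-last: ji·ii = jiii, jiii·ji = jiiiji, …
The next term joins jiiijijiiijiiijijiiijijiii and jiiijijiiijiiiji.

jiiijijiiijiiijijiiijijiiijiiijijiiijiiiji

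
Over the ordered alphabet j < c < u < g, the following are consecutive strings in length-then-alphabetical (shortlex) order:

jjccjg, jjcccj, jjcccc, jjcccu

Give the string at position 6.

jjccuj

Stepping forward 2 times from jjcccu: jjcccu → jjcccg, then the target.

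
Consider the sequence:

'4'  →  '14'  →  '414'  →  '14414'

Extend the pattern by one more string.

41414414

From term 3 onward, concatenate the second-to-last term with the last: 4·14 = 414, 14·414 = 14414, …
The next term joins 414 and 14414.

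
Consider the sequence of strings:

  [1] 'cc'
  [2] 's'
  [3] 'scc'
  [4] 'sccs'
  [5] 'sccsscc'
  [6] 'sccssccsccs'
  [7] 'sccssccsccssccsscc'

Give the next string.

This is a Fibonacci-style word recurrence s(k) = s(k−1)·s(k−2): e.g. s·cc = scc.
The next term joins sccssccsccssccsscc and sccssccsccs.

sccssccsccssccssccsccssccsccs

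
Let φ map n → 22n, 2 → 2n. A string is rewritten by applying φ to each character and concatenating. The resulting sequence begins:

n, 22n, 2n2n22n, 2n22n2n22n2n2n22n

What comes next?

Rewriting the 17 symbols of 2n22n2n22n2n2n22n one by one yields 2n 22n 2n 2n 22n 2n 22n 2n 2n 22n 2n 22n 2n 22n 2n 2n 22n; concatenated:

2n22n2n2n22n2n22n2n2n22n2n22n2n22n2n2n22n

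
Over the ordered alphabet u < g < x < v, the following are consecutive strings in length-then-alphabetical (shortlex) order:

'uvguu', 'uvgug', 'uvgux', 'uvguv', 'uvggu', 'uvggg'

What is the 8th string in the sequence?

Continuing the enumeration 2 steps past uvggg: uvggg → uvggx → (answer).

uvggv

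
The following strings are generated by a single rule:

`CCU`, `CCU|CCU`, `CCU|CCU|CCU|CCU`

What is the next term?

s(k+1) = s(k)·|·s(k) — each term doubles the last with '|' between the halves.
Doubling CCU|CCU|CCU|CCU with '|' between the halves:

CCU|CCU|CCU|CCU|CCU|CCU|CCU|CCU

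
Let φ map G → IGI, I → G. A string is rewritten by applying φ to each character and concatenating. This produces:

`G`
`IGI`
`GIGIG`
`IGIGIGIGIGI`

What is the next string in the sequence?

GIGIGIGIGIGIGIGIGIGIG

Apply φ to IGIGIGIGIGI symbol by symbol: I→G, G→IGI, I→G, G→IGI, I→G, G→IGI, I→G, G→IGI, I→G, G→IGI, I→G; joined: G IGI G IGI G IGI G IGI G IGI G.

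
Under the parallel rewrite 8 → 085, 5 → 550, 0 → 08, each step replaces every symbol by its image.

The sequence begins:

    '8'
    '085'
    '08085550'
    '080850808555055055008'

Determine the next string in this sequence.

φ(080850808555055055008) expands symbol-by-symbol to 08 085 08 085 550 08 085 08 085 550 550 550 08 550 550 08 550 550 08 08 085; joining the 21 pieces gives the next term.

0808508085550080850808555055055008550550085505500808085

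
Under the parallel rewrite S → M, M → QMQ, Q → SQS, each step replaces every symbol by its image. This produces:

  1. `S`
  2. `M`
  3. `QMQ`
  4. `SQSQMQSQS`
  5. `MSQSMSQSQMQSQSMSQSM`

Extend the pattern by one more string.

QMQMSQSMQMQMSQSMSQSQMQSQSMSQSMQMQMSQSMQMQ

Applying the rule to each of the 19 symbols of MSQSMSQSQMQSQSMSQSM gives the pieces QMQ M SQS M QMQ M SQS M SQS QMQ SQS M SQS M QMQ M SQS M QMQ, which concatenate to the answer.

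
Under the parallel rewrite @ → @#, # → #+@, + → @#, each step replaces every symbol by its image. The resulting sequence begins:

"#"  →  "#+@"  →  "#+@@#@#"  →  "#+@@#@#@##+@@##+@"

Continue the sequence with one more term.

Applying the rule to each of the 17 symbols of #+@@#@#@##+@@##+@ gives the pieces #+@ @# @# @# #+@ @# #+@ @# #+@ #+@ @# @# @# #+@ #+@ @# @#, which concatenate to the answer.

#+@@#@#@##+@@##+@@##+@#+@@#@#@##+@#+@@#@#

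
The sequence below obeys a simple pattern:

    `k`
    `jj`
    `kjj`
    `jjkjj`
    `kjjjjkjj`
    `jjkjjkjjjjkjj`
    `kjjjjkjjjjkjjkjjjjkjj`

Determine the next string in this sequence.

jjkjjkjjjjkjjkjjjjkjjjjkjjkjjjjkjj

Each term (from the third on) is the two preceding terms concatenated in order: term 3 = k·jj = kjj.
The next term joins jjkjjkjjjjkjj and kjjjjkjjjjkjjkjjjjkjj.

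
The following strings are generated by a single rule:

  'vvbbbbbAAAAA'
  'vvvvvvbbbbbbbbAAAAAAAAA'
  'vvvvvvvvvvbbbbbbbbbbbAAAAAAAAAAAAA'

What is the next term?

vvvvvvvvvvvvvvbbbbbbbbbbbbbbAAAAAAAAAAAAAAAAA

The n-th term is 4n-2 v's then 3n+2 b's then 4n+1 A's (n = 1, 2, …).
At n = 4 the blocks have lengths 14, 14, 17.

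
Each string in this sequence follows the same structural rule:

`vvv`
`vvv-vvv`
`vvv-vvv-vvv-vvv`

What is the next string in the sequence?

vvv-vvv-vvv-vvv-vvv-vvv-vvv-vvv

Each string is two copies of the previous one joined by '-'.
So the next term is two copies of vvv-vvv-vvv-vvv with '-' between the halves.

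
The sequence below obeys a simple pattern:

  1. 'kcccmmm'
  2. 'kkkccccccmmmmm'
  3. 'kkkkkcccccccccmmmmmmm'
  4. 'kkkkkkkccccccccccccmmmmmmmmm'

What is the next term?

kkkkkkkkkcccccccccccccccmmmmmmmmmmm

Each string has the form k^{2n-1} c^{3n} m^{2n+1} (n = 1, 2, …).
Setting n = 5 gives 9, 15, 11 characters in each block.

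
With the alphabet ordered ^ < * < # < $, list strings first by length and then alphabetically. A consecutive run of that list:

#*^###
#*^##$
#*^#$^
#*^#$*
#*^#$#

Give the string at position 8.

Continuing the enumeration 3 steps past #*^#$#: #*^#$# → #*^#$$ → #*^$^^ → (answer).

#*^$^*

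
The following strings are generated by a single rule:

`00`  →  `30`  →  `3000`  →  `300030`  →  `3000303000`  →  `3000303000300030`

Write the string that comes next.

30003030003000303000303000

This is a Fibonacci-style word recurrence s(k) = s(k−1)·s(k−2): e.g. 30·00 = 3000.
The next term joins 3000303000300030 and 3000303000.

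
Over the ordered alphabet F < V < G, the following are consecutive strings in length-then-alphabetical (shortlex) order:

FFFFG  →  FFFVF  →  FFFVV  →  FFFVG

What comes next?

The successor of FFFVG increments the rightmost position that isn't already G and resets every position after it to F.

FFFGF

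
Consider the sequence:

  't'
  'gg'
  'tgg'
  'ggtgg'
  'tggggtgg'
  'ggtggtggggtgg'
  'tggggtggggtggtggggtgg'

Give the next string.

ggtggtggggtggtggggtggggtggtggggtgg

This is a Fibonacci-style word recurrence s(k) = s(k−2)·s(k−1): e.g. t·gg = tgg.
The next term joins ggtggtggggtgg and tggggtggggtggtggggtgg.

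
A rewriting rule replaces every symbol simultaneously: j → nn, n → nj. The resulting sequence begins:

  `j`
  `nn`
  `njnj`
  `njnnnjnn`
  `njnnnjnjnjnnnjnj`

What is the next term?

njnnnjnjnjnnnjnnnjnnnjnjnjnnnjnn

Applying the rule to each of the 16 symbols of njnnnjnjnjnnnjnj gives the pieces nj nn nj nj nj nn nj nn nj nn nj nj nj nn nj nn, which concatenate to the answer.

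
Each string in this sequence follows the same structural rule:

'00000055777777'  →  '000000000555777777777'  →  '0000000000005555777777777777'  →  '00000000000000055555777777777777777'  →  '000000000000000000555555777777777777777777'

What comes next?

The n-th term is 3n 0's then n 5's then 3n 7's, where the shown terms are n = 2, 3, 4, 5, 6.
Setting n = 7 gives 21, 7, 21 characters in each block.

0000000000000000000005555555777777777777777777777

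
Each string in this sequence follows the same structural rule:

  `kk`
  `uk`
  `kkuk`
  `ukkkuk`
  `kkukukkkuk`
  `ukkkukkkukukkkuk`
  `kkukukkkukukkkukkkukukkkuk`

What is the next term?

ukkkukkkukukkkukkkukukkkukukkkukkkukukkkuk

From term 3 onward, concatenate the second-to-last term with the last: kk·uk = kkuk, uk·kkuk = ukkkuk, …
The next term joins ukkkukkkukukkkuk and kkukukkkukukkkukkkukukkkuk.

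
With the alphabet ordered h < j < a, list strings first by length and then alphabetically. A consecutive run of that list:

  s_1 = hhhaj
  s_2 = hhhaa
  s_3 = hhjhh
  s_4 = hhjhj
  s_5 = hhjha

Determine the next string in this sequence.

hhjjh

Treat hhjha as a base-3 numeral over the given alphabet and add one, carrying through any trailing a's.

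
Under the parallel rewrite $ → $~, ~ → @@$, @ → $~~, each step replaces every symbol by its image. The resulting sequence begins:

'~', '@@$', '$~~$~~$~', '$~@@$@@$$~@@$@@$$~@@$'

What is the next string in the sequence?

$~@@$$~~$~~$~$~~$~~$~$~@@$$~~$~~$~$~~$~~$~$~@@$$~~$~~$~

φ($~@@$@@$$~@@$@@$$~@@$) expands symbol-by-symbol to $~ @@$ $~~ $~~ $~ $~~ $~~ $~ $~ @@$ $~~ $~~ $~ $~~ $~~ $~ $~ @@$ $~~ $~~ $~; joining the 21 pieces gives the next term.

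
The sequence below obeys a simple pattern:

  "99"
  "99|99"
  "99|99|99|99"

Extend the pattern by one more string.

s(k+1) = s(k)·|·s(k) — each term doubles the last with '|' between the halves.
Doubling 99|99|99|99 with '|' between the halves:

99|99|99|99|99|99|99|99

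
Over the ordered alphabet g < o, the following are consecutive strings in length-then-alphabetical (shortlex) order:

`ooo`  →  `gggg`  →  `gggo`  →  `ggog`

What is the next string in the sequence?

Treat ggog as a base-2 numeral over the given alphabet and add one, carrying through any trailing o's.

ggoo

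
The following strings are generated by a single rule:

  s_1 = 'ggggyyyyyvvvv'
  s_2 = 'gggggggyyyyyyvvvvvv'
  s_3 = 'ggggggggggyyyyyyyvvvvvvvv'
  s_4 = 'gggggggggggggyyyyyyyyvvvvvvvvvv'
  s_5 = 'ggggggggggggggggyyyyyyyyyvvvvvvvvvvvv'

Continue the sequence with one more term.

gggggggggggggggggggyyyyyyyyyyvvvvvvvvvvvvvv

Reading off run lengths: g runs 4, 7, 10, 13, 16; y runs 5, 6, 7, 8, 9; v runs 4, 6, 8, 10, 12 — each is linear in n, where the shown terms are n = 2, 3, 4, 5, 6.
Setting n = 7 gives 19, 10, 14 characters in each block.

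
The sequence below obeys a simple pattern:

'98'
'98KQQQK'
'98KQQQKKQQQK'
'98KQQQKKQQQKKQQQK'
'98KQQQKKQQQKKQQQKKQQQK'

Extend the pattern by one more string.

The strings grow by a fixed suffix KQQQK each time.
Applying this once more to 98KQQQKKQQQKKQQQKKQQQK:

98KQQQKKQQQKKQQQKKQQQKKQQQK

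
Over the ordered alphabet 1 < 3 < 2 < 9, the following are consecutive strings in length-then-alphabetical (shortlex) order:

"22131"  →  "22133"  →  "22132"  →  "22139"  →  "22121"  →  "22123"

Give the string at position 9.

Stepping forward 3 times from 22123: 22123 → 22122 → 22129, then the target.

22191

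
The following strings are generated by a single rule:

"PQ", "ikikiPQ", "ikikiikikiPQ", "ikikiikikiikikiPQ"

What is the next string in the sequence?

ikikiikikiikikiikikiPQ

Every step adds ikiki at the front: s(k+1) = ikiki·s(k).
One more step from ikikiikikiikikiPQ gives the answer.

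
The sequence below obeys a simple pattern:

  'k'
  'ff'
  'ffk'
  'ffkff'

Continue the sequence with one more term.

This is a Fibonacci-style word recurrence s(k) = s(k−1)·s(k−2): e.g. ff·k = ffk.
The next term joins ffkff and ffk.

ffkffffk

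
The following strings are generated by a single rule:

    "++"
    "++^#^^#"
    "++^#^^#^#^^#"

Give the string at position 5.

++^#^^#^#^^#^#^^#^#^^#

Each term is the previous one with ^#^^# appended.
From ++^#^^#^#^^#, 2 further steps: ++^#^^#^#^^# → ++^#^^#^#^^#^#^^# → (answer).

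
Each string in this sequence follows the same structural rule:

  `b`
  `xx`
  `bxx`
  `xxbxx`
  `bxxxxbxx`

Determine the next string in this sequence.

xxbxxbxxxxbxx

From term 3 onward, concatenate the second-to-last term with the last: b·xx = bxx, xx·bxx = xxbxx, …
Continuing: xxbxx · bxxxxbxx gives term 6.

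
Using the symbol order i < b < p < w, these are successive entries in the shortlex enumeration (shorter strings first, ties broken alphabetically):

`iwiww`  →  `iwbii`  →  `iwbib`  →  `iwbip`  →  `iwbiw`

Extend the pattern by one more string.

iwbbi

The successor of iwbiw increments the rightmost position that isn't already w and resets every position after it to i.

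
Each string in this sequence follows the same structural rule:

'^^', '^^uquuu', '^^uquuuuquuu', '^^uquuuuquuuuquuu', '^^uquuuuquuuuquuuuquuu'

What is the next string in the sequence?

Each term is the previous one with uquuu appended.
Applying this once more to ^^uquuuuquuuuquuuuquuu:

^^uquuuuquuuuquuuuquuuuquuu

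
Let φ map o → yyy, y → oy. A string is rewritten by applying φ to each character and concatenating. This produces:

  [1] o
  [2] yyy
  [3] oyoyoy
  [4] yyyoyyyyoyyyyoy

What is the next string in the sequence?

oyoyoyyyyoyoyoyoyyyyoyoyoyoyyyyoy

Applying the rule to each of the 15 symbols of yyyoyyyyoyyyyoy gives the pieces oy oy oy yyy oy oy oy oy yyy oy oy oy oy yyy oy, which concatenate to the answer.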